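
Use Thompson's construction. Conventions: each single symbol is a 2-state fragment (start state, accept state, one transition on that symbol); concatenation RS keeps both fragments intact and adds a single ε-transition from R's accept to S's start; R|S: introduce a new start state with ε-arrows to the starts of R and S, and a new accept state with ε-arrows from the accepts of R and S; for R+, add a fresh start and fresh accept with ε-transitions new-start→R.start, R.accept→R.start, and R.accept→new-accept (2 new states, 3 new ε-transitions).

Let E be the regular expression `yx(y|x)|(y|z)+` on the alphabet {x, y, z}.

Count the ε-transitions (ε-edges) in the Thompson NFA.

Per subexpression:
Each of the 6 symbol leaves contributes 0 ε-transitions.
  y|x — 4 ε-transitions
  yx(y|x) — 6 ε-transitions
  y|z — 4 ε-transitions
  (y|z)+ — 7 ε-transitions
  yx(y|x)|(y|z)+ — 17 ε-transitions

17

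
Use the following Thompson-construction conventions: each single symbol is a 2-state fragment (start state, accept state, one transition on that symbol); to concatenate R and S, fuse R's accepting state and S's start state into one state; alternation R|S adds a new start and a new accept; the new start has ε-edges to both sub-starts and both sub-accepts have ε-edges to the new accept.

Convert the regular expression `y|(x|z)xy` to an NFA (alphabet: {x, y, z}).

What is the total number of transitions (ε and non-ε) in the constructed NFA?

13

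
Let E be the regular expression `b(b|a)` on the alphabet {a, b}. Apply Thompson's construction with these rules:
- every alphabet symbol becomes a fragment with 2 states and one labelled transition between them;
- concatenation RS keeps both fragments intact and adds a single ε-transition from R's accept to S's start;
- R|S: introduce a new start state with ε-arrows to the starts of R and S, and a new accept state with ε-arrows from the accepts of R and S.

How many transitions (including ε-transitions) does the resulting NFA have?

Per subexpression:
Each of the 3 symbol leaves contributes 1 transition (1 symbol, 0 ε).
  b|a = 6 transitions (2 symbol, 4 ε)
  b(b|a) = 8 transitions (3 symbol, 5 ε)

8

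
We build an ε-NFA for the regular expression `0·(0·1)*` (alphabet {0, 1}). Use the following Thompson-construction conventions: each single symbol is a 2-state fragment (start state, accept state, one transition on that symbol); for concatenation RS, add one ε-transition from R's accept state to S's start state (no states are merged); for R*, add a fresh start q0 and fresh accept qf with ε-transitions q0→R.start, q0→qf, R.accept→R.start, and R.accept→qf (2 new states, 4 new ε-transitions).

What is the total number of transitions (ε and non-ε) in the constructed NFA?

9

By structural recursion:
Each of the 3 symbol leaves contributes 1 transition (1 symbol, 0 ε).
  0·1 — 3 transitions (2 symbol, 1 ε)
  (0·1)* — 7 transitions (2 symbol, 5 ε)
  0·(0·1)* — 9 transitions (3 symbol, 6 ε)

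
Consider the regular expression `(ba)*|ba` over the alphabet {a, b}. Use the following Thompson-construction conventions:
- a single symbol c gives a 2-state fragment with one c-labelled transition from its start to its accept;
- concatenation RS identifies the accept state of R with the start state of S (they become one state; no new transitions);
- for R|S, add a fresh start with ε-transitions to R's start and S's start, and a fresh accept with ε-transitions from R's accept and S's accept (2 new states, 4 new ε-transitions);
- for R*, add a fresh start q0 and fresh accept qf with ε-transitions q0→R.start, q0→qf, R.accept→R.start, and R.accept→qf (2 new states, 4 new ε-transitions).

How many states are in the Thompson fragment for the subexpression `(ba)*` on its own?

5

Fragment for `(ba)*`:
Each of the 2 symbol leaves contributes a 2-state fragment.
  ba — 3 states
  (ba)* — 5 states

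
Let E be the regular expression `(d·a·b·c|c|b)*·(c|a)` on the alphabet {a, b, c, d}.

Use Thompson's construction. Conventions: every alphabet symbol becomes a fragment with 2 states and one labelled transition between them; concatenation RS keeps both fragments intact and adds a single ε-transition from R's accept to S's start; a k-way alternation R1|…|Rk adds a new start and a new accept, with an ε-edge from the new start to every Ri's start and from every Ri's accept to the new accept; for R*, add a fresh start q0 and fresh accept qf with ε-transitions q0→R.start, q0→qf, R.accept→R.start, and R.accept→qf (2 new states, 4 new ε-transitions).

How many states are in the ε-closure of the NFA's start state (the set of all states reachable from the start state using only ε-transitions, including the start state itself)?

Let C(F) = |ε-closure(F.start)| within fragment F, and note whether F accepts ε. Symbol fragments have C = 1 and do not accept ε. Then:
  d·a·b·c — same as the first factor's closure: |closure| = 1
  d·a·b·c|c|b — |closure| = 1 + 1 + 1 + 1 = 4 (the new accept is not ε-reachable since no branch accepts ε)
  (d·a·b·c|c|b)* — |closure| = 1 (new start) + 4 (body) + 1 (new accept) = 6
  c|a — new start ε-reaches every alternative's start; none of them accept ε, so the new accept is not reached: |closure| = 1 + 1 + 1 = 3
  (d·a·b·c|c|b)*·(c|a) — the left operand accepts ε, so the closure extends into the next operand (via the concat ε-link); |closure| = 6 + 3 = 9

9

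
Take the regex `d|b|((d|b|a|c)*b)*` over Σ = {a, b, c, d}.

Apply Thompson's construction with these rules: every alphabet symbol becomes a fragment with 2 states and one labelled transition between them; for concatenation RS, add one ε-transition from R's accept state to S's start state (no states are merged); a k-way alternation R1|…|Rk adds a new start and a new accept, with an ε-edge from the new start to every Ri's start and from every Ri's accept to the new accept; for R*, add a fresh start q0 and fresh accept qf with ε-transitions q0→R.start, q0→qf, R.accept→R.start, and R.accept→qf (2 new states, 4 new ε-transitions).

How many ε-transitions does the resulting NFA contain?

23

By structural recursion:
Each of the 7 symbol leaves contributes 0 ε-transitions.
  d|b|a|c → 8 ε-transitions
  (d|b|a|c)* → 12 ε-transitions
  (d|b|a|c)*b → 13 ε-transitions
  ((d|b|a|c)*b)* → 17 ε-transitions
  d|b|((d|b|a|c)*b)* → 23 ε-transitions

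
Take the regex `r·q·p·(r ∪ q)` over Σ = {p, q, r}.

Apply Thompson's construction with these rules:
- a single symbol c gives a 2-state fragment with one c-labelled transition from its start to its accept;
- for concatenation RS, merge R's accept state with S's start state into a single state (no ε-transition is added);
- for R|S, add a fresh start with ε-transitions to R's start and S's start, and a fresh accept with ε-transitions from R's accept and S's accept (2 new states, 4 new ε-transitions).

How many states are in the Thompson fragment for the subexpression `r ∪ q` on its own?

6

Fragment for `r ∪ q`:
Each of the 2 symbol leaves contributes a 2-state fragment.
  r ∪ q = 6 states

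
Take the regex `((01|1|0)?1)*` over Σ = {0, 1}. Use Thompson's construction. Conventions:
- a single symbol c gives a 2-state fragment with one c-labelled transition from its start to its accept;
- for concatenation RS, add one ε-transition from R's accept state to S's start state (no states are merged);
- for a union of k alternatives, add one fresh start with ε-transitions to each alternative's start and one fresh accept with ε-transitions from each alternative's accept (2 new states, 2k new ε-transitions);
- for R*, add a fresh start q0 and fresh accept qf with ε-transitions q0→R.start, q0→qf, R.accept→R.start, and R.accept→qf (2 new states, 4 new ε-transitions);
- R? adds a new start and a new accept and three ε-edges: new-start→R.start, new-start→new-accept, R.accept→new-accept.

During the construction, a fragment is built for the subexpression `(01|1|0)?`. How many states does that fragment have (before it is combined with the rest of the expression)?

Fragment for `(01|1|0)?`:
Each of the 4 symbol leaves contributes a 2-state fragment.
  01 → 4 states
  01|1|0 → 10 states
  (01|1|0)? → 12 states

12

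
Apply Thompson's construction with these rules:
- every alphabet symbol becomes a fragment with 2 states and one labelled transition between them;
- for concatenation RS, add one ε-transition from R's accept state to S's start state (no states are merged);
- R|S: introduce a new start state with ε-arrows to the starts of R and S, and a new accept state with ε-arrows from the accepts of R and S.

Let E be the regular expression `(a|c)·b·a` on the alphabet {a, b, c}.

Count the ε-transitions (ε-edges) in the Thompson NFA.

6

By structural recursion:
Each of the 4 symbol leaves contributes 0 ε-transitions.
  a|c : 4 ε-transitions
  (a|c)·b·a : 6 ε-transitions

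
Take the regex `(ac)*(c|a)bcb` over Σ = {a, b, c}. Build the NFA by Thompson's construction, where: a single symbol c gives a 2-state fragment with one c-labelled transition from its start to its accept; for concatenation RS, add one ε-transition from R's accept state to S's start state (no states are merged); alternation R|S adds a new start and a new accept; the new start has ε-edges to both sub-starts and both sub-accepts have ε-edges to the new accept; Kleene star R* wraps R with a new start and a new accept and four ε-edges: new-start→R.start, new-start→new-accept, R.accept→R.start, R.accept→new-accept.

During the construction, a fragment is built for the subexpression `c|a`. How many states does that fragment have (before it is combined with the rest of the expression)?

6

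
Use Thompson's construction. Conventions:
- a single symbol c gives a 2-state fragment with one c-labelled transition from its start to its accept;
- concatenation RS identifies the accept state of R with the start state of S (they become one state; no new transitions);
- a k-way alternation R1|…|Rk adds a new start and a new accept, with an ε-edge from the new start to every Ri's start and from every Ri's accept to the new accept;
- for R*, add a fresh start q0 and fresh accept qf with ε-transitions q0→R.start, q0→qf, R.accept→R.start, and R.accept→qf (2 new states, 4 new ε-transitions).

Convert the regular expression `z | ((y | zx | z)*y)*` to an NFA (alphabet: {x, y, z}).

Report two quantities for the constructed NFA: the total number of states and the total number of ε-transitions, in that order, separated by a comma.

18, 18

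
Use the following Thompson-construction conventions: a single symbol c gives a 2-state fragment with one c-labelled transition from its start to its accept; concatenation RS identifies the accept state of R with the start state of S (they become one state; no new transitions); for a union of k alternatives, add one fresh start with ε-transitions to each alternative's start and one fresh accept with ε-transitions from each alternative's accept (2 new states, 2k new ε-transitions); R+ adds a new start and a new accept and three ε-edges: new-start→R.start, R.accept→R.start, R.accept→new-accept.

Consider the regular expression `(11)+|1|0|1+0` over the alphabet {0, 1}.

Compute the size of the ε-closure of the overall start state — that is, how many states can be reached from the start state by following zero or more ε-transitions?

7

Compute the ε-closure size of each fragment's start state recursively; a symbol fragment's start has no outgoing ε-edge, so its closure is just itself (size 1).
  11 : |closure| equals the left operand's closure size = 1 (its accept is not ε-reachable, so the closure stops there)
  (11)+ : new start ε-reaches only the body's start; the new accept needs a symbol first: |closure| = 1 + 1 = 2
  1+ : |closure| = 1 + 1 = 2 (the body doesn't accept ε, so the new accept is not reached)
  1+0 : |closure| equals the left operand's closure size = 2 (its accept is not ε-reachable, so the closure stops there)
  (11)+|1|0|1+0 : new start ε-reaches every alternative's start; none of them accept ε, so the new accept is not reached: |closure| = 1 + 2 + 1 + 1 + 2 = 7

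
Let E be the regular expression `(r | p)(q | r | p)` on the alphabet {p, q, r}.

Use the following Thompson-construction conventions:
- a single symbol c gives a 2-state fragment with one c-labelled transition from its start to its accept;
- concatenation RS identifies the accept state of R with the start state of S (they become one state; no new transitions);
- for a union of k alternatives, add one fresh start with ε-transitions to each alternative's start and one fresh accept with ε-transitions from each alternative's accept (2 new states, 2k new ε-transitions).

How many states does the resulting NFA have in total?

Bottom-up over the parse tree:
Each of the 5 symbol leaves contributes a 2-state fragment.
  r | p — 6 states
  q | r | p — 8 states
  (r | p)(q | r | p) — 13 states

13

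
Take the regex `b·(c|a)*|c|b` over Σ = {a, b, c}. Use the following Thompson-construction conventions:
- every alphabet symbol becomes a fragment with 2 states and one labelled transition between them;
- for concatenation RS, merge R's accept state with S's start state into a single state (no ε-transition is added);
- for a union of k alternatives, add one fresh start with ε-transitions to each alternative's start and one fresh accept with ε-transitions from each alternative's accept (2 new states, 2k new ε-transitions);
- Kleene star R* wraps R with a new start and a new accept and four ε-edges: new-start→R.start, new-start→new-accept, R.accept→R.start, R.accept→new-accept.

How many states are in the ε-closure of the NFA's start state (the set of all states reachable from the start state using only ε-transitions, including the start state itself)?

4

Let C(F) = |ε-closure(F.start)| within fragment F, and note whether F accepts ε. Symbol fragments have C = 1 and do not accept ε. Then:
  c|a : C = 1 + 1 + 1 = 3 (the new accept is not ε-reachable since no branch accepts ε)
  (c|a)* : new start has ε-edges to the inner start and to the new accept, so C = 2 + 3 = 5
  b·(c|a)* : same as the first factor's closure: C = 1
  b·(c|a)*|c|b : new start ε-reaches every alternative's start; none of them accept ε, so the new accept is not reached: C = 1 + 1 + 1 + 1 = 4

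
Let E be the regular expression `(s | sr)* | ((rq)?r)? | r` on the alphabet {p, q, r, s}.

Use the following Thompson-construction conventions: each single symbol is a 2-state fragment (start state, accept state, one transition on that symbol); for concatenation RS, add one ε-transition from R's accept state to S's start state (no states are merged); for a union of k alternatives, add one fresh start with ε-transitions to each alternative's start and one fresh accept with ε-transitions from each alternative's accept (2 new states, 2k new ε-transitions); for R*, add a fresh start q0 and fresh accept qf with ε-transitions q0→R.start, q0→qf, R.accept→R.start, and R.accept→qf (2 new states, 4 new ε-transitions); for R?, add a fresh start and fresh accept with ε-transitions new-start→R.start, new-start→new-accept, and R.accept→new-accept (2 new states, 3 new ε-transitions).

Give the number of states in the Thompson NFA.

Recursing over subexpressions:
Each of the 7 symbol leaves contributes a 2-state fragment.
  sr : 4 states
  s | sr : 8 states
  (s | sr)* : 10 states
  rq : 4 states
  (rq)? : 6 states
  (rq)?r : 8 states
  ((rq)?r)? : 10 states
  (s | sr)* | ((rq)?r)? | r : 24 states

24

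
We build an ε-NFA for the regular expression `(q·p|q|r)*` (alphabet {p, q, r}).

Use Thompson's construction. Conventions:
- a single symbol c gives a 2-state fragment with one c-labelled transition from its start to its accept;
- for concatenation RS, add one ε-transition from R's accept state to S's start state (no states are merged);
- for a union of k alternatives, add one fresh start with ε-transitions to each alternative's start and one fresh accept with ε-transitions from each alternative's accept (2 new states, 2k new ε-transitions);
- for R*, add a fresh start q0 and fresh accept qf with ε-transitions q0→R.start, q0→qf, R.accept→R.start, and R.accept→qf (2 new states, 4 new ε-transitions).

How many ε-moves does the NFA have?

Per subexpression:
Each of the 4 symbol leaves contributes 0 ε-transitions.
  q·p : 1 ε-transition
  q·p|q|r : 7 ε-transitions
  (q·p|q|r)* : 11 ε-transitions

11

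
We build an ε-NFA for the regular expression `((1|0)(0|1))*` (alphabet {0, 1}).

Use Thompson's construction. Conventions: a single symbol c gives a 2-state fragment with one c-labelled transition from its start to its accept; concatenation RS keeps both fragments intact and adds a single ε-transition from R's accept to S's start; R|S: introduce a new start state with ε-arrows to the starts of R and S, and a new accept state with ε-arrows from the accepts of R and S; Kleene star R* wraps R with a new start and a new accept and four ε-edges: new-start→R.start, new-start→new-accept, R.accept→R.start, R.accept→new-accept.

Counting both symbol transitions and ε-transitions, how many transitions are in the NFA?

By structural recursion:
Each of the 4 symbol leaves contributes 1 transition (1 symbol, 0 ε).
  1|0 : 6 transitions (2 symbol, 4 ε)
  0|1 : 6 transitions (2 symbol, 4 ε)
  (1|0)(0|1) : 13 transitions (4 symbol, 9 ε)
  ((1|0)(0|1))* : 17 transitions (4 symbol, 13 ε)

17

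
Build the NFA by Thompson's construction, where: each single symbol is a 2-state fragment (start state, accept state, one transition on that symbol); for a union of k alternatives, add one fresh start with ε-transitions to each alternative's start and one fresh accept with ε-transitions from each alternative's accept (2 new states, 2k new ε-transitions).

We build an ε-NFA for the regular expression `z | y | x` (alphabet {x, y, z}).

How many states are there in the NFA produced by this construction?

Building bottom-up:
Each of the 3 symbol leaves contributes a 2-state fragment.
  z | y | x → 8 states

8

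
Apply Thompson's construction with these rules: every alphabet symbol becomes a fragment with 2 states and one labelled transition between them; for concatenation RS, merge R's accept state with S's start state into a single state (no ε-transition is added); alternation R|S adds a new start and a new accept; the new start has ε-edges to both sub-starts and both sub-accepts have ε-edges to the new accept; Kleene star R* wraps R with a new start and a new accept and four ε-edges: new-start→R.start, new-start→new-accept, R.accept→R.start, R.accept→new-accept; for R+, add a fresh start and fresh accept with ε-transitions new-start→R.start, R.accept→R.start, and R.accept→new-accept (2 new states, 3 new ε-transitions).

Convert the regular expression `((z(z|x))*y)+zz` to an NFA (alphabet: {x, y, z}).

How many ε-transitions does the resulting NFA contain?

By structural recursion:
Each of the 6 symbol leaves contributes 0 ε-transitions.
  z|x — 4 ε-transitions
  z(z|x) — 4 ε-transitions
  (z(z|x))* — 8 ε-transitions
  (z(z|x))*y — 8 ε-transitions
  ((z(z|x))*y)+ — 11 ε-transitions
  ((z(z|x))*y)+zz — 11 ε-transitions

11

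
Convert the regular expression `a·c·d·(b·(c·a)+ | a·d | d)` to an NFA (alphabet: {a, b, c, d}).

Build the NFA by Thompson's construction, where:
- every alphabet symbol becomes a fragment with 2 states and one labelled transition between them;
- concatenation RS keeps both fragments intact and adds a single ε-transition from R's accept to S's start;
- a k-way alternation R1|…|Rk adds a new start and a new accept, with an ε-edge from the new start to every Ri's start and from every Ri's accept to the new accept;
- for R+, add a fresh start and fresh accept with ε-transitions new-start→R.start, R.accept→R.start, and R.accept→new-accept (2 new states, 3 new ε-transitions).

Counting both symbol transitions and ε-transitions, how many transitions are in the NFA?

24

Bottom-up over the parse tree:
Each of the 9 symbol leaves contributes 1 transition (1 symbol, 0 ε).
  c·a — 3 transitions (2 symbol, 1 ε)
  (c·a)+ — 6 transitions (2 symbol, 4 ε)
  b·(c·a)+ — 8 transitions (3 symbol, 5 ε)
  a·d — 3 transitions (2 symbol, 1 ε)
  b·(c·a)+ | a·d | d — 18 transitions (6 symbol, 12 ε)
  a·c·d·(b·(c·a)+ | a·d | d) — 24 transitions (9 symbol, 15 ε)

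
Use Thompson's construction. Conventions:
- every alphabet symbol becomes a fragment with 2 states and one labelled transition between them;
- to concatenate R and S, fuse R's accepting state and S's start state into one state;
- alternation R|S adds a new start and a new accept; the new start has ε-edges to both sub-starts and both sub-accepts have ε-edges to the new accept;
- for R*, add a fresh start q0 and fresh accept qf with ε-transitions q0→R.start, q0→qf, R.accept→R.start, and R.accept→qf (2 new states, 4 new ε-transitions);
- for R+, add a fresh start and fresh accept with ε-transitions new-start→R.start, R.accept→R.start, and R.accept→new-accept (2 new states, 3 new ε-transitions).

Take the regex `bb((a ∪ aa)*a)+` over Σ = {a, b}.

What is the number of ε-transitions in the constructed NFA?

11

Building bottom-up:
Each of the 6 symbol leaves contributes 0 ε-transitions.
  aa = 0 ε-transitions
  a ∪ aa = 4 ε-transitions
  (a ∪ aa)* = 8 ε-transitions
  (a ∪ aa)*a = 8 ε-transitions
  ((a ∪ aa)*a)+ = 11 ε-transitions
  bb((a ∪ aa)*a)+ = 11 ε-transitions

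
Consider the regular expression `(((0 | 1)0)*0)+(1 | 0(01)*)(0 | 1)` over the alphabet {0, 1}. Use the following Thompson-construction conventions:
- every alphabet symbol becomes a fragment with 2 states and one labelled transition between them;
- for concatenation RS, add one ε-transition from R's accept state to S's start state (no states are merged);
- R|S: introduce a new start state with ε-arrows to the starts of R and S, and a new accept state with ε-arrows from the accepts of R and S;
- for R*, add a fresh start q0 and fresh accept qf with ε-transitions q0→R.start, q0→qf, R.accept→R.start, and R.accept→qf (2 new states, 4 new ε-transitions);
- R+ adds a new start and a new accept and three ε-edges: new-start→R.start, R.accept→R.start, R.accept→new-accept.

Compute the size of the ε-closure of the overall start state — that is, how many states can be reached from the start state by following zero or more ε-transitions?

7

Compute the ε-closure size of each fragment's start state recursively; a symbol fragment's start has no outgoing ε-edge, so its closure is just itself (size 1).
  0 | 1 — new start ε-reaches every alternative's start; none of them accept ε, so the new accept is not reached: |ε-closure| = 1 + 1 + 1 = 3
  (0 | 1)0 — |ε-closure| equals the left operand's closure size = 3 (its accept is not ε-reachable, so the closure stops there)
  ((0 | 1)0)* — the star's fresh start ε-reaches both the body's start and the fresh accept: |ε-closure| = 2 + 3 = 5
  ((0 | 1)0)*0 — the left operand accepts ε, so the closure extends into the next operand (via the concat ε-link); |ε-closure| = 5 + 1 = 6
  (((0 | 1)0)*0)+ — new start ε-reaches only the body's start; the new accept needs a symbol first: |ε-closure| = 1 + 6 = 7
  01 — same as the first factor's closure: |ε-closure| = 1
  (01)* — new start has ε-edges to the inner start and to the new accept, so |ε-closure| = 2 + 1 = 3
  0(01)* — |ε-closure| equals the left operand's closure size = 1 (its accept is not ε-reachable, so the closure stops there)
  1 | 0(01)* — |ε-closure| = 1 + 1 + 1 = 3 (the new accept is not ε-reachable since no branch accepts ε)
  0 | 1 — |ε-closure| = 1 + 1 + 1 = 3 (the new accept is not ε-reachable since no branch accepts ε)
  (((0 | 1)0)*0)+(1 | 0(01)*)(0 | 1) — |ε-closure| equals the left operand's closure size = 7 (its accept is not ε-reachable, so the closure stops there)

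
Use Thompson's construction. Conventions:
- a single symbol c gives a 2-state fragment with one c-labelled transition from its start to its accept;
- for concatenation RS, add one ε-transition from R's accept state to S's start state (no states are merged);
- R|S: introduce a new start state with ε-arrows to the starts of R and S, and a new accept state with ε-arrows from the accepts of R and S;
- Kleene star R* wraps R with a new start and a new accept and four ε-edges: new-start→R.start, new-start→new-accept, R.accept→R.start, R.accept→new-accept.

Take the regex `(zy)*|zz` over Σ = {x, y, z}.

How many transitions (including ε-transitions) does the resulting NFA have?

14

Recursing over subexpressions:
Each of the 4 symbol leaves contributes 1 transition (1 symbol, 0 ε).
  zy : 3 transitions (2 symbol, 1 ε)
  (zy)* : 7 transitions (2 symbol, 5 ε)
  zz : 3 transitions (2 symbol, 1 ε)
  (zy)*|zz : 14 transitions (4 symbol, 10 ε)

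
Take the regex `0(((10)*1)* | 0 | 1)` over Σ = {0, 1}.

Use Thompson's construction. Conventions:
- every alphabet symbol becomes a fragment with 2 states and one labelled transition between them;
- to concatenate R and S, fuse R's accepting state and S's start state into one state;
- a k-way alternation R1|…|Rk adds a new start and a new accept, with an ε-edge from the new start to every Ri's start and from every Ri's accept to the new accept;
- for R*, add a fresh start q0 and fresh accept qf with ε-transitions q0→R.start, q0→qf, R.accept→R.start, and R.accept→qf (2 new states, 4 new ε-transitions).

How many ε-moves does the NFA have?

14

By structural recursion:
Each of the 6 symbol leaves contributes 0 ε-transitions.
  10 = 0 ε-transitions
  (10)* = 4 ε-transitions
  (10)*1 = 4 ε-transitions
  ((10)*1)* = 8 ε-transitions
  ((10)*1)* | 0 | 1 = 14 ε-transitions
  0(((10)*1)* | 0 | 1) = 14 ε-transitions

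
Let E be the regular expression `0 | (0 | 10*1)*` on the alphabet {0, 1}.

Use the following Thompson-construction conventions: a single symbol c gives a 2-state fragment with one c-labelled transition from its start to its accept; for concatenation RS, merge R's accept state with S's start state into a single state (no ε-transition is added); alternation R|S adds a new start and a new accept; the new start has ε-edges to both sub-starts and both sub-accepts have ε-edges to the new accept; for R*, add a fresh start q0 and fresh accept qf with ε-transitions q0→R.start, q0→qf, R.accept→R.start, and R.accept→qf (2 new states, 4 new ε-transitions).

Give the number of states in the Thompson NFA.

16

By structural recursion:
Each of the 5 symbol leaves contributes a 2-state fragment.
  0* → 4 states
  10*1 → 6 states
  0 | 10*1 → 10 states
  (0 | 10*1)* → 12 states
  0 | (0 | 10*1)* → 16 states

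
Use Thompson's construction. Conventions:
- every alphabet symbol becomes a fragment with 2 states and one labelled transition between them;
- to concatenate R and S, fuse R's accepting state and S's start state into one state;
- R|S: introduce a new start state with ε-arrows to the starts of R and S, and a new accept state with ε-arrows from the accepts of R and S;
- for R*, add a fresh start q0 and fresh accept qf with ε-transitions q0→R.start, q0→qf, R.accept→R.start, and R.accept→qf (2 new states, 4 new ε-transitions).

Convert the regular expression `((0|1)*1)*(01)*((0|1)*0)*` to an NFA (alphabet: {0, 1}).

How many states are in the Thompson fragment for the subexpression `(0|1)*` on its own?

8

Fragment for `(0|1)*`:
Each of the 2 symbol leaves contributes a 2-state fragment.
  0|1 → 6 states
  (0|1)* → 8 states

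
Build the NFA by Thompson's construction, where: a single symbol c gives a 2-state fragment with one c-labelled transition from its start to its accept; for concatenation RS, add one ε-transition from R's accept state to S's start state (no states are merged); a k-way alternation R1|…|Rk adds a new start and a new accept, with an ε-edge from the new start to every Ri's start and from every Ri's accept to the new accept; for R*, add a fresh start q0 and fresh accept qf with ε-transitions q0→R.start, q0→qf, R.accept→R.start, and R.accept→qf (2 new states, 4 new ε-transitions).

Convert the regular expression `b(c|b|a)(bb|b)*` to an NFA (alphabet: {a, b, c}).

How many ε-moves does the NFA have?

By structural recursion:
Each of the 7 symbol leaves contributes 0 ε-transitions.
  c|b|a = 6 ε-transitions
  bb = 1 ε-transition
  bb|b = 5 ε-transitions
  (bb|b)* = 9 ε-transitions
  b(c|b|a)(bb|b)* = 17 ε-transitions

17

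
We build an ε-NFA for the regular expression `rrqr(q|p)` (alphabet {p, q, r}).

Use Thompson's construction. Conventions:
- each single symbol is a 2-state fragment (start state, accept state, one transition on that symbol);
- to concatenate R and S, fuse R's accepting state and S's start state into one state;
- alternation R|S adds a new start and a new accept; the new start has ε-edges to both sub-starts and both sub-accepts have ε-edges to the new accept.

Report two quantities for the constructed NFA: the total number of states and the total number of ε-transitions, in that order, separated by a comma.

Per subexpression:
Each of the 6 symbol leaves contributes 2 states and 0 ε-transitions.
  q|p → 6 states, 4 ε-transitions
  rrqr(q|p) → 10 states, 4 ε-transitions

10, 4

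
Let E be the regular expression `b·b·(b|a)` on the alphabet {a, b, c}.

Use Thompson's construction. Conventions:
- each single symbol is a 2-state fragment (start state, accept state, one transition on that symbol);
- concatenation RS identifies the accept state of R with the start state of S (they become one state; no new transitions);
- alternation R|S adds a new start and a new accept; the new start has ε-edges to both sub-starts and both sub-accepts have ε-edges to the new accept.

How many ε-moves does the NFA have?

4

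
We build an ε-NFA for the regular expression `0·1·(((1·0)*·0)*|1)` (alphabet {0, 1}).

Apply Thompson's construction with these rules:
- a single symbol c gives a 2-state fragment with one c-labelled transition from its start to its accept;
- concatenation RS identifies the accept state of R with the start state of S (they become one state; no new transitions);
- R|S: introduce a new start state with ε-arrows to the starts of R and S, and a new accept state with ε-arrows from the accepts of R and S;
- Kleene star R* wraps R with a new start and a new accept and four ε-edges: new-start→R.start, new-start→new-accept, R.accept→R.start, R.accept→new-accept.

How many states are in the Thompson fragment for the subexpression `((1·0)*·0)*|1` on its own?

12

Fragment for `((1·0)*·0)*|1`:
Each of the 4 symbol leaves contributes a 2-state fragment.
  1·0 — 3 states
  (1·0)* — 5 states
  (1·0)*·0 — 6 states
  ((1·0)*·0)* — 8 states
  ((1·0)*·0)*|1 — 12 states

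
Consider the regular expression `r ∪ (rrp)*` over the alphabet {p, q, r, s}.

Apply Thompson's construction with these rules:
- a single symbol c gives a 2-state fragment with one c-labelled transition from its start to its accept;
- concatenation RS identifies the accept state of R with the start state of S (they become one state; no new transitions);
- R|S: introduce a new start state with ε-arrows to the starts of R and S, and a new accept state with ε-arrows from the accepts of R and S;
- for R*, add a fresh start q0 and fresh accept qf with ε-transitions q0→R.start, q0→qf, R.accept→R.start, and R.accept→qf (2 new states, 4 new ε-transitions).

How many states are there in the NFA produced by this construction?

Building bottom-up:
Each of the 4 symbol leaves contributes a 2-state fragment.
  rrp — 4 states
  (rrp)* — 6 states
  r ∪ (rrp)* — 10 states

10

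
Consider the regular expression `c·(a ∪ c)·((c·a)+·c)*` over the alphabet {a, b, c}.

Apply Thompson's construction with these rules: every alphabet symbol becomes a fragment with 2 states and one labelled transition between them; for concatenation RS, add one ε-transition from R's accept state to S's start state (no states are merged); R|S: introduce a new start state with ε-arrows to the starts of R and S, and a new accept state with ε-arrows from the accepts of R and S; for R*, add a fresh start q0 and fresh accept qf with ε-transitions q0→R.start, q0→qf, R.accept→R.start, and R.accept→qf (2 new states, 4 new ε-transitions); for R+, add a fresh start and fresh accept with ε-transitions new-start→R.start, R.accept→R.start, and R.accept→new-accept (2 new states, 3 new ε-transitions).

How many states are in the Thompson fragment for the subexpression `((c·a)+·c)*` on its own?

Fragment for `((c·a)+·c)*`:
Each of the 3 symbol leaves contributes a 2-state fragment.
  c·a : 4 states
  (c·a)+ : 6 states
  (c·a)+·c : 8 states
  ((c·a)+·c)* : 10 states

10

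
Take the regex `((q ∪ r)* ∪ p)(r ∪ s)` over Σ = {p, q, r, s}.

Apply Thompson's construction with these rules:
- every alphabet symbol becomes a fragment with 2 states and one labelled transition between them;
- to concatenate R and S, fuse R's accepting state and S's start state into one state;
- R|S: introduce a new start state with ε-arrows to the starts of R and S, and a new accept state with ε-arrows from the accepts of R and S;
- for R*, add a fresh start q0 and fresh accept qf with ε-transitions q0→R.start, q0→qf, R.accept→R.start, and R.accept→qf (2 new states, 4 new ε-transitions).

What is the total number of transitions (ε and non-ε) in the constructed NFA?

21

Building bottom-up:
Each of the 5 symbol leaves contributes 1 transition (1 symbol, 0 ε).
  q ∪ r → 6 transitions (2 symbol, 4 ε)
  (q ∪ r)* → 10 transitions (2 symbol, 8 ε)
  (q ∪ r)* ∪ p → 15 transitions (3 symbol, 12 ε)
  r ∪ s → 6 transitions (2 symbol, 4 ε)
  ((q ∪ r)* ∪ p)(r ∪ s) → 21 transitions (5 symbol, 16 ε)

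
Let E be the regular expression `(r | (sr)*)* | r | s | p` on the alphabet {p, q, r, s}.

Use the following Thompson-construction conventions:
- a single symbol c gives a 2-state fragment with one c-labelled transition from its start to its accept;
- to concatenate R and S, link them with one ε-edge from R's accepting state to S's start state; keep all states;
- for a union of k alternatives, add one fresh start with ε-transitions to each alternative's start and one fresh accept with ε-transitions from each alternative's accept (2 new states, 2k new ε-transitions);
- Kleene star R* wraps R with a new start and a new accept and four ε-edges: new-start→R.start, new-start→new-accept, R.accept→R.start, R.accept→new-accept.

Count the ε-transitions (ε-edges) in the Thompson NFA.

21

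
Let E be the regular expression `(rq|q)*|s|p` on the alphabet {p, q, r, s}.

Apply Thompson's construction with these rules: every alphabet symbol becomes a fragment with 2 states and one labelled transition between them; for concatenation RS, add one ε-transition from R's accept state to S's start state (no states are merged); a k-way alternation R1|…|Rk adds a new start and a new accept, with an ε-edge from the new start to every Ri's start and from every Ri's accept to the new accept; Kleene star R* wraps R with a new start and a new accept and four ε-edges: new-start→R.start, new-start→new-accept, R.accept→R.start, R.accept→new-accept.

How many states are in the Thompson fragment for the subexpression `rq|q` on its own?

Fragment for `rq|q`:
Each of the 3 symbol leaves contributes a 2-state fragment.
  rq → 4 states
  rq|q → 8 states

8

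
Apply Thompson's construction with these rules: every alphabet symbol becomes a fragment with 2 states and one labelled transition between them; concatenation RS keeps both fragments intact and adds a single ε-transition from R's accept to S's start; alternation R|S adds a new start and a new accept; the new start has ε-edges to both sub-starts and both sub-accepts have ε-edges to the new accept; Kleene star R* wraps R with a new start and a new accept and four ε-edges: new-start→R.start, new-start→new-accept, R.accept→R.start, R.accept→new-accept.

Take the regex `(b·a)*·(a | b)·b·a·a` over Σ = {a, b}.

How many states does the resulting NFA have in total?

18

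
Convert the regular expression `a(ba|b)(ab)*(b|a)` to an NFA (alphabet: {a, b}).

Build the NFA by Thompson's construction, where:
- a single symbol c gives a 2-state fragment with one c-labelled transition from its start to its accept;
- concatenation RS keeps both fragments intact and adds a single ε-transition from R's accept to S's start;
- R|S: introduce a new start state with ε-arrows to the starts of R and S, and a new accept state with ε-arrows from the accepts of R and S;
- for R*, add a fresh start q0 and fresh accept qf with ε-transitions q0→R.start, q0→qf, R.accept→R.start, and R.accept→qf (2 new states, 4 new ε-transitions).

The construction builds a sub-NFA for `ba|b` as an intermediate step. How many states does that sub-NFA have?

8

Fragment for `ba|b`:
Each of the 3 symbol leaves contributes a 2-state fragment.
  ba — 4 states
  ba|b — 8 states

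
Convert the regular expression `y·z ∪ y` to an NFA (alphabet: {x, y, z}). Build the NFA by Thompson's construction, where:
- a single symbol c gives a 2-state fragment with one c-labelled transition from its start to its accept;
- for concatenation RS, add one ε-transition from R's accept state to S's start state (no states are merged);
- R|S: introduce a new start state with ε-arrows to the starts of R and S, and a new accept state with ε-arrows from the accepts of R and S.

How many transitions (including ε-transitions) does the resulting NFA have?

By structural recursion:
Each of the 3 symbol leaves contributes 1 transition (1 symbol, 0 ε).
  y·z — 3 transitions (2 symbol, 1 ε)
  y·z ∪ y — 8 transitions (3 symbol, 5 ε)

8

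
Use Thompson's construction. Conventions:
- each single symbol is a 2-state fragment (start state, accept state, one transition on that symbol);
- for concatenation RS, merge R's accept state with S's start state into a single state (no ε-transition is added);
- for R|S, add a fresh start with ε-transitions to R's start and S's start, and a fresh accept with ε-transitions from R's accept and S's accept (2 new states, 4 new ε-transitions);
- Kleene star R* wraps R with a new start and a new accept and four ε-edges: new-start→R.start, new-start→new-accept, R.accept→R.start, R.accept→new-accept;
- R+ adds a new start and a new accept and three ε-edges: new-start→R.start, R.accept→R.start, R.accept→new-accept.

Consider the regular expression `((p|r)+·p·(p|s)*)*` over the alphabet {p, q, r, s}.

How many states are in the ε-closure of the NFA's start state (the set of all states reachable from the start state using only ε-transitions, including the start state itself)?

Let C(F) = |ε-closure(F.start)| within fragment F, and note whether F accepts ε. Symbol fragments have C = 1 and do not accept ε. Then:
  p|r → new start ε-reaches every alternative's start; none of them accept ε, so the new accept is not reached: |closure| = 1 + 1 + 1 = 3
  (p|r)+ → new start ε-reaches only the body's start; the new accept needs a symbol first: |closure| = 1 + 3 = 4
  p|s → new start ε-reaches every alternative's start; none of them accept ε, so the new accept is not reached: |closure| = 1 + 1 + 1 = 3
  (p|s)* → |closure| = 1 (new start) + 3 (body) + 1 (new accept) = 5
  (p|r)+·p·(p|s)* → |closure| equals the left operand's closure size = 4 (its accept is not ε-reachable, so the closure stops there)
  ((p|r)+·p·(p|s)*)* → new start has ε-edges to the inner start and to the new accept, so |closure| = 2 + 4 = 6

6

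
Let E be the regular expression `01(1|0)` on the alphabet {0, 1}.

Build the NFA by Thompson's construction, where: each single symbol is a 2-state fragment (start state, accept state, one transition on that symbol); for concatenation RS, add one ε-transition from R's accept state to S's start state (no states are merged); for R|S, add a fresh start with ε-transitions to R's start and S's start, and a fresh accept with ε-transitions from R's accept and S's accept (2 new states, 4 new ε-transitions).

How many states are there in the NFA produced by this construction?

10

Per subexpression:
Each of the 4 symbol leaves contributes a 2-state fragment.
  1|0 → 6 states
  01(1|0) → 10 states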